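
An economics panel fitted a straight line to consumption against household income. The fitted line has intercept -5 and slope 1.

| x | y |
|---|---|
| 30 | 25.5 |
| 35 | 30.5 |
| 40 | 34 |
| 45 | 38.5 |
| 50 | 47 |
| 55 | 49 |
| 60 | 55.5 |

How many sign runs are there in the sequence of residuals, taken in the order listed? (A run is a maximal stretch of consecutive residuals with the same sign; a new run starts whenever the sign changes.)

5 runs

x=30: ŷ = -5 + 30 = 25; r = 25.5 − 25 = 0.5
x=35: ŷ = -5 + 35 = 30; r = 30.5 − 30 = 0.5
x=40: ŷ = -5 + 40 = 35; r = 34 − 35 = -1
x=45: ŷ = -5 + 45 = 40; r = 38.5 − 40 = -1.5
x=50: ŷ = -5 + 50 = 45; r = 47 − 45 = 2
x=55: ŷ = -5 + 55 = 50; r = 49 − 50 = -1
x=60: ŷ = -5 + 60 = 55; r = 55.5 − 55 = 0.5
Signs: + + − − + − +
Runs: +×2, −×2, +×1, −×1, +×1 → 5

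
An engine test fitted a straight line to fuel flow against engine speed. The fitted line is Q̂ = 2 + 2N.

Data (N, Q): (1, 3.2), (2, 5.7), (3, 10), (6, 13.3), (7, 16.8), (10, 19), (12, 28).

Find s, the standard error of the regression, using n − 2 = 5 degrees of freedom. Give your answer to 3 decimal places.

s = 1.942

N=1: Q̂ = 2 + 2·1 = 4; r = 3.2 − 4 = -0.8
N=2: Q̂ = 2 + 2·2 = 6; r = 5.7 − 6 = -0.3
N=3: Q̂ = 2 + 2·3 = 8; r = 10 − 8 = 2
N=6: Q̂ = 2 + 2·6 = 14; r = 13.3 − 14 = -0.7
N=7: Q̂ = 2 + 2·7 = 16; r = 16.8 − 16 = 0.8
N=10: Q̂ = 2 + 2·10 = 22; r = 19 − 22 = -3
N=12: Q̂ = 2 + 2·12 = 26; r = 28 − 26 = 2
SSE = 0.64 + 0.09 + 4 + 0.49 + 0.64 + 9 + 4 = 18.86
s = √(18.86/5) = √3.772 ≈ 1.942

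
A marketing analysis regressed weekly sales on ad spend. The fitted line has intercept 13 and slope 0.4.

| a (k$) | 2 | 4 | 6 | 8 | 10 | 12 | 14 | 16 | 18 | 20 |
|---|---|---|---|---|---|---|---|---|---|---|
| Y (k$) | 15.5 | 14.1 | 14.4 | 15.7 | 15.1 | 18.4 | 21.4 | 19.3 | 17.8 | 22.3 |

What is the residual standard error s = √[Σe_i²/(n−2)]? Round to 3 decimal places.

a=2: Ŷ = 13 + 0.4·2 = 13.8; e = 15.5 − 13.8 = 1.7
a=4: Ŷ = 13 + 0.4·4 = 14.6; e = 14.1 − 14.6 = -0.5
a=6: Ŷ = 13 + 0.4·6 = 15.4; e = 14.4 − 15.4 = -1
a=8: Ŷ = 13 + 0.4·8 = 16.2; e = 15.7 − 16.2 = -0.5
a=10: Ŷ = 13 + 0.4·10 = 17; e = 15.1 − 17 = -1.9
a=12: Ŷ = 13 + 0.4·12 = 17.8; e = 18.4 − 17.8 = 0.6
a=14: Ŷ = 13 + 0.4·14 = 18.6; e = 21.4 − 18.6 = 2.8
a=16: Ŷ = 13 + 0.4·16 = 19.4; e = 19.3 − 19.4 = -0.1
a=18: Ŷ = 13 + 0.4·18 = 20.2; e = 17.8 − 20.2 = -2.4
a=20: Ŷ = 13 + 0.4·20 = 21; e = 22.3 − 21 = 1.3
SSE = 2.89 + 0.25 + 1 + 0.25 + 3.61 + 0.36 + 7.84 + 0.01 + 5.76 + 1.69 = 23.66
s = √(23.66/8) = √2.9575 ≈ 1.720

s = 1.720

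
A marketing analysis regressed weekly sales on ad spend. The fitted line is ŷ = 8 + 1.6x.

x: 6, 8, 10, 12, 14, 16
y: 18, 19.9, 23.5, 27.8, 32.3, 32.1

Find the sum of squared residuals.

x=6: ŷ = 8 + 1.6·6 = 17.6; e = 18 − 17.6 = 0.4
x=8: ŷ = 8 + 1.6·8 = 20.8; e = 19.9 − 20.8 = -0.9
x=10: ŷ = 8 + 1.6·10 = 24; e = 23.5 − 24 = -0.5
x=12: ŷ = 8 + 1.6·12 = 27.2; e = 27.8 − 27.2 = 0.6
x=14: ŷ = 8 + 1.6·14 = 30.4; e = 32.3 − 30.4 = 1.9
x=16: ŷ = 8 + 1.6·16 = 33.6; e = 32.1 − 33.6 = -1.5
SSE = 0.16 + 0.81 + 0.25 + 0.36 + 3.61 + 2.25 = 7.44

SSE = 7.44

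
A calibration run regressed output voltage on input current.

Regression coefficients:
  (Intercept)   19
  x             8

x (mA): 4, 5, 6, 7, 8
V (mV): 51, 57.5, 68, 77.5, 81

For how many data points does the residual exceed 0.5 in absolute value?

x=4: ŷ = 19 + 8·4 = 51; r = 51 − 51 = 0
x=5: ŷ = 19 + 8·5 = 59; r = 57.5 − 59 = -1.5
x=6: ŷ = 19 + 8·6 = 67; r = 68 − 67 = 1
x=7: ŷ = 19 + 8·7 = 75; r = 77.5 − 75 = 2.5
x=8: ŷ = 19 + 8·8 = 83; r = 81 − 83 = -2
|r| > 0.5: x=5 (|r|=1.5), x=6 (|r|=1), x=7 (|r|=2.5), x=8 (|r|=2) → 4

4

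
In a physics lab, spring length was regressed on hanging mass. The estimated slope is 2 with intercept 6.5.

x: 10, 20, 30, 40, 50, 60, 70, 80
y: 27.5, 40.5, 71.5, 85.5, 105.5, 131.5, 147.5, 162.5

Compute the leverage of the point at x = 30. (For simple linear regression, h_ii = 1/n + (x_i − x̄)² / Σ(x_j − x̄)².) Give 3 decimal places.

x̄ = (10 + 20 + 30 + 40 + 50 + 60 + 70 + 80)/8 = 45
Σ(x − x̄)² = 1225 + 625 + 225 + 25 + 25 + 225 + 625 + 1225 = 4200
h = 1/8 + (-15)²/4200 = 0.125 + 0.0535714 = 0.179

h = 0.179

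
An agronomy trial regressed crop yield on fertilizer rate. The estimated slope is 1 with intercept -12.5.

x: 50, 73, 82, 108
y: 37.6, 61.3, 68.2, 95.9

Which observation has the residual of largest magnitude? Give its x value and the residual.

x=50: ŷ = -12.5 + 50 = 37.5; r = 37.6 − 37.5 = 0.1
x=73: ŷ = -12.5 + 73 = 60.5; r = 61.3 − 60.5 = 0.8
x=82: ŷ = -12.5 + 82 = 69.5; r = 68.2 − 69.5 = -1.3
x=108: ŷ = -12.5 + 108 = 95.5; r = 95.9 − 95.5 = 0.4
Largest |r| is 1.3 at x = 82, residual -1.3.

x = 82, r = -1.3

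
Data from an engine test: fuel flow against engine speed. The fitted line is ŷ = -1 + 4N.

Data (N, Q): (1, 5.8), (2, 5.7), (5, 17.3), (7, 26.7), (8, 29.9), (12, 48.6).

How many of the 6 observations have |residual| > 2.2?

1

N=1: ŷ = -1 + 4·1 = 3; r = 5.8 − 3 = 2.8
N=2: ŷ = -1 + 4·2 = 7; r = 5.7 − 7 = -1.3
N=5: ŷ = -1 + 4·5 = 19; r = 17.3 − 19 = -1.7
N=7: ŷ = -1 + 4·7 = 27; r = 26.7 − 27 = -0.3
N=8: ŷ = -1 + 4·8 = 31; r = 29.9 − 31 = -1.1
N=12: ŷ = -1 + 4·12 = 47; r = 48.6 − 47 = 1.6
|r| > 2.2: N=1 (|r|=2.8) → 1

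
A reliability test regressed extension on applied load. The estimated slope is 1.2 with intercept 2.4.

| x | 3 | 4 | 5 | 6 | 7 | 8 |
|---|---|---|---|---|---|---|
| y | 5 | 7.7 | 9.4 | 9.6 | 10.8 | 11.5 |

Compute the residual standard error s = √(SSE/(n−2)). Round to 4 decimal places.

x=3: ŷ = 2.4 + 1.2·3 = 6; r = 5 − 6 = -1
x=4: ŷ = 2.4 + 1.2·4 = 7.2; r = 7.7 − 7.2 = 0.5
x=5: ŷ = 2.4 + 1.2·5 = 8.4; r = 9.4 − 8.4 = 1
x=6: ŷ = 2.4 + 1.2·6 = 9.6; r = 9.6 − 9.6 = 0
x=7: ŷ = 2.4 + 1.2·7 = 10.8; r = 10.8 − 10.8 = 0
x=8: ŷ = 2.4 + 1.2·8 = 12; r = 11.5 − 12 = -0.5
SSE = 1 + 0.25 + 1 + 0 + 0 + 0.25 = 2.5
s = √(2.5/4) = √0.625 ≈ 0.7906

s = 0.7906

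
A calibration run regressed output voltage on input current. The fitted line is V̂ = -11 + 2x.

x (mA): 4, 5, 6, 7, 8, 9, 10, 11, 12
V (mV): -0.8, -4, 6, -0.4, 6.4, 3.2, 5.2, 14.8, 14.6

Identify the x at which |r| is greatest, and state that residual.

x = 6, r = 5

x=4: V̂ = -11 + 2·4 = -3; r = -0.8 − (-3) = 2.2
x=5: V̂ = -11 + 2·5 = -1; r = -4 − (-1) = -3
x=6: V̂ = -11 + 2·6 = 1; r = 6 − 1 = 5
x=7: V̂ = -11 + 2·7 = 3; r = -0.4 − 3 = -3.4
x=8: V̂ = -11 + 2·8 = 5; r = 6.4 − 5 = 1.4
x=9: V̂ = -11 + 2·9 = 7; r = 3.2 − 7 = -3.8
x=10: V̂ = -11 + 2·10 = 9; r = 5.2 − 9 = -3.8
x=11: V̂ = -11 + 2·11 = 11; r = 14.8 − 11 = 3.8
x=12: V̂ = -11 + 2·12 = 13; r = 14.6 − 13 = 1.6
Largest |r| is 5 at x = 6, residual 5.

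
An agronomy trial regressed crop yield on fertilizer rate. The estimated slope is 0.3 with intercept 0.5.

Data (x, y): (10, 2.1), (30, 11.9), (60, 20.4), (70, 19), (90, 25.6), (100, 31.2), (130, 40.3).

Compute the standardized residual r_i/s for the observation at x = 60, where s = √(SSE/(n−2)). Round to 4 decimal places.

0.8993

x=10: ŷ = 0.5 + 0.3·10 = 3.5; r = 2.1 − 3.5 = -1.4
x=30: ŷ = 0.5 + 0.3·30 = 9.5; r = 11.9 − 9.5 = 2.4
x=60: ŷ = 0.5 + 0.3·60 = 18.5; r = 20.4 − 18.5 = 1.9
x=70: ŷ = 0.5 + 0.3·70 = 21.5; r = 19 − 21.5 = -2.5
x=90: ŷ = 0.5 + 0.3·90 = 27.5; r = 25.6 − 27.5 = -1.9
x=100: ŷ = 0.5 + 0.3·100 = 30.5; r = 31.2 − 30.5 = 0.7
x=130: ŷ = 0.5 + 0.3·130 = 39.5; r = 40.3 − 39.5 = 0.8
SSE = 1.96 + 5.76 + 3.61 + 6.25 + 3.61 + 0.49 + 0.64 = 22.32
s = √(22.32/5) = 2.11282
r/s = 1.9 / 2.11282 = 0.8993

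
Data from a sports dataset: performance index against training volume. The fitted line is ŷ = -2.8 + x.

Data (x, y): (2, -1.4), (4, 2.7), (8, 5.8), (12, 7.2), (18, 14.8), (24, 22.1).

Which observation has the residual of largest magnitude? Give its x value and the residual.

x=2: ŷ = -2.8 + 2 = -0.8; r = -1.4 − (-0.8) = -0.6
x=4: ŷ = -2.8 + 4 = 1.2; r = 2.7 − 1.2 = 1.5
x=8: ŷ = -2.8 + 8 = 5.2; r = 5.8 − 5.2 = 0.6
x=12: ŷ = -2.8 + 12 = 9.2; r = 7.2 − 9.2 = -2
x=18: ŷ = -2.8 + 18 = 15.2; r = 14.8 − 15.2 = -0.4
x=24: ŷ = -2.8 + 24 = 21.2; r = 22.1 − 21.2 = 0.9
Largest |r| is 2 at x = 12, residual -2.

x = 12, r = -2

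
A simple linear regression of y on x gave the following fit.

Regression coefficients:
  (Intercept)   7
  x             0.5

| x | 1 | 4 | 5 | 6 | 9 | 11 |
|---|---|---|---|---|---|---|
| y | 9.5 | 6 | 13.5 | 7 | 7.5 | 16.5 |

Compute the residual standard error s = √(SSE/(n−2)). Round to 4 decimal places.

x=1: ŷ = 7 + 0.5·1 = 7.5; e = 9.5 − 7.5 = 2
x=4: ŷ = 7 + 0.5·4 = 9; e = 6 − 9 = -3
x=5: ŷ = 7 + 0.5·5 = 9.5; e = 13.5 − 9.5 = 4
x=6: ŷ = 7 + 0.5·6 = 10; e = 7 − 10 = -3
x=9: ŷ = 7 + 0.5·9 = 11.5; e = 7.5 − 11.5 = -4
x=11: ŷ = 7 + 0.5·11 = 12.5; e = 16.5 − 12.5 = 4
SSE = 4 + 9 + 16 + 9 + 16 + 16 = 70
s = √(70/4) = √17.5 ≈ 4.1833

s = 4.1833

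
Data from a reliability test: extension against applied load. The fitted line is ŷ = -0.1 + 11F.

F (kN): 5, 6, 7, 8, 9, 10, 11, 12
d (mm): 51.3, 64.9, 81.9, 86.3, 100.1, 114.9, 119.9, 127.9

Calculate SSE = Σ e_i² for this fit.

F=5: ŷ = -0.1 + 11·5 = 54.9; e = 51.3 − 54.9 = -3.6
F=6: ŷ = -0.1 + 11·6 = 65.9; e = 64.9 − 65.9 = -1
F=7: ŷ = -0.1 + 11·7 = 76.9; e = 81.9 − 76.9 = 5
F=8: ŷ = -0.1 + 11·8 = 87.9; e = 86.3 − 87.9 = -1.6
F=9: ŷ = -0.1 + 11·9 = 98.9; e = 100.1 − 98.9 = 1.2
F=10: ŷ = -0.1 + 11·10 = 109.9; e = 114.9 − 109.9 = 5
F=11: ŷ = -0.1 + 11·11 = 120.9; e = 119.9 − 120.9 = -1
F=12: ŷ = -0.1 + 11·12 = 131.9; e = 127.9 − 131.9 = -4
SSE = 12.96 + 1 + 25 + 2.56 + 1.44 + 25 + 1 + 16 = 84.96

SSE = 84.96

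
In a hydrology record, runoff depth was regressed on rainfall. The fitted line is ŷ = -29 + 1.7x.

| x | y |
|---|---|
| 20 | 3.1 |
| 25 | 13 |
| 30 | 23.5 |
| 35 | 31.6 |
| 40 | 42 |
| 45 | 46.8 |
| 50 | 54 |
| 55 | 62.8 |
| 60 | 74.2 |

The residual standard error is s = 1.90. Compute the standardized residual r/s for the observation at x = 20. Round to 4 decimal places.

ŷ = -29 + 1.7·20 = 5
r = 3.1 − 5 = -1.9
r/s = -1.9 / 1.90 = -1.0000

-1.0000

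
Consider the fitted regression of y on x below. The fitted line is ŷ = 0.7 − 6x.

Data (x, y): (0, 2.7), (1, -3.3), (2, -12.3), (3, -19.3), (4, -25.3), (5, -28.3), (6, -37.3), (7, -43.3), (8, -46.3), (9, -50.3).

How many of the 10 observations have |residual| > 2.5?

x=0: ŷ = 0.7 − 6·0 = 0.7; r = 2.7 − 0.7 = 2
x=1: ŷ = 0.7 − 6·1 = -5.3; r = -3.3 − (-5.3) = 2
x=2: ŷ = 0.7 − 6·2 = -11.3; r = -12.3 − (-11.3) = -1
x=3: ŷ = 0.7 − 6·3 = -17.3; r = -19.3 − (-17.3) = -2
x=4: ŷ = 0.7 − 6·4 = -23.3; r = -25.3 − (-23.3) = -2
x=5: ŷ = 0.7 − 6·5 = -29.3; r = -28.3 − (-29.3) = 1
x=6: ŷ = 0.7 − 6·6 = -35.3; r = -37.3 − (-35.3) = -2
x=7: ŷ = 0.7 − 6·7 = -41.3; r = -43.3 − (-41.3) = -2
x=8: ŷ = 0.7 − 6·8 = -47.3; r = -46.3 − (-47.3) = 1
x=9: ŷ = 0.7 − 6·9 = -53.3; r = -50.3 − (-53.3) = 3
|r| > 2.5: x=9 (|r|=3) → 1

1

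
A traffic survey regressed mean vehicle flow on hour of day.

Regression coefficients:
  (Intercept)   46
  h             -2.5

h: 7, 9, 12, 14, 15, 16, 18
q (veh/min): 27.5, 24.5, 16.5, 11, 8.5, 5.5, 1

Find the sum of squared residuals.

h=7: ŷ = 46 − 2.5·7 = 28.5; r = 27.5 − 28.5 = -1
h=9: ŷ = 46 − 2.5·9 = 23.5; r = 24.5 − 23.5 = 1
h=12: ŷ = 46 − 2.5·12 = 16; r = 16.5 − 16 = 0.5
h=14: ŷ = 46 − 2.5·14 = 11; r = 11 − 11 = 0
h=15: ŷ = 46 − 2.5·15 = 8.5; r = 8.5 − 8.5 = 0
h=16: ŷ = 46 − 2.5·16 = 6; r = 5.5 − 6 = -0.5
h=18: ŷ = 46 − 2.5·18 = 1; r = 1 − 1 = 0
SSE = 1 + 1 + 0.25 + 0 + 0 + 0.25 + 0 = 2.5

SSE = 2.5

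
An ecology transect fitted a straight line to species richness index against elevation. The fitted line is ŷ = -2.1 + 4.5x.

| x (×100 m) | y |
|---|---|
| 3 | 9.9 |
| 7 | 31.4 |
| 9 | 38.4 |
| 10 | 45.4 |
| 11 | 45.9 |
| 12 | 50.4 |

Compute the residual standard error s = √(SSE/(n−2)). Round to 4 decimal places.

s = 2.0616

x=3: ŷ = -2.1 + 4.5·3 = 11.4; r = 9.9 − 11.4 = -1.5
x=7: ŷ = -2.1 + 4.5·7 = 29.4; r = 31.4 − 29.4 = 2
x=9: ŷ = -2.1 + 4.5·9 = 38.4; r = 38.4 − 38.4 = 0
x=10: ŷ = -2.1 + 4.5·10 = 42.9; r = 45.4 − 42.9 = 2.5
x=11: ŷ = -2.1 + 4.5·11 = 47.4; r = 45.9 − 47.4 = -1.5
x=12: ŷ = -2.1 + 4.5·12 = 51.9; r = 50.4 − 51.9 = -1.5
SSE = 2.25 + 4 + 0 + 6.25 + 2.25 + 2.25 = 17
s = √(17/4) = √4.25 ≈ 2.0616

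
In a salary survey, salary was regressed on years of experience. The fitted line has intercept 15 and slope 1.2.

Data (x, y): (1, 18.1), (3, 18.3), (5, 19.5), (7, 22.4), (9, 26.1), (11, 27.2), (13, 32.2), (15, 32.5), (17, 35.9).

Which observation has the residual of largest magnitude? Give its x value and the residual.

x=1: ŷ = 15 + 1.2·1 = 16.2; e = 18.1 − 16.2 = 1.9
x=3: ŷ = 15 + 1.2·3 = 18.6; e = 18.3 − 18.6 = -0.3
x=5: ŷ = 15 + 1.2·5 = 21; e = 19.5 − 21 = -1.5
x=7: ŷ = 15 + 1.2·7 = 23.4; e = 22.4 − 23.4 = -1
x=9: ŷ = 15 + 1.2·9 = 25.8; e = 26.1 − 25.8 = 0.3
x=11: ŷ = 15 + 1.2·11 = 28.2; e = 27.2 − 28.2 = -1
x=13: ŷ = 15 + 1.2·13 = 30.6; e = 32.2 − 30.6 = 1.6
x=15: ŷ = 15 + 1.2·15 = 33; e = 32.5 − 33 = -0.5
x=17: ŷ = 15 + 1.2·17 = 35.4; e = 35.9 − 35.4 = 0.5
Largest |e| is 1.9 at x = 1, residual 1.9.

x = 1, e = 1.9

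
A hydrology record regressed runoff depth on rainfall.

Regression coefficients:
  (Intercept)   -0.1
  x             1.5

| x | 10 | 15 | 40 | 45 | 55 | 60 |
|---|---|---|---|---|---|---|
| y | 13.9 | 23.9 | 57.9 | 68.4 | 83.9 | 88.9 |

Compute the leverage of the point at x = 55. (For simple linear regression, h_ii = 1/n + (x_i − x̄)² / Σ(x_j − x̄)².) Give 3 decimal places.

x̄ = (10 + 15 + 40 + 45 + 55 + 60)/6 = 37.5
Σ(x − x̄)² = 756.25 + 506.25 + 6.25 + 56.25 + 306.25 + 506.25 = 2137.5
h = 1/6 + (17.5)²/2137.5 = 0.166667 + 0.143275 = 0.310

h = 0.310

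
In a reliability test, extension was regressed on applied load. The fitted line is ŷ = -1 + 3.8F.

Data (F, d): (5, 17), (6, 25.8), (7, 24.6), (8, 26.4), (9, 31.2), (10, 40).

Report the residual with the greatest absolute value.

r = 4

F=5: ŷ = -1 + 3.8·5 = 18; r = 17 − 18 = -1
F=6: ŷ = -1 + 3.8·6 = 21.8; r = 25.8 − 21.8 = 4
F=7: ŷ = -1 + 3.8·7 = 25.6; r = 24.6 − 25.6 = -1
F=8: ŷ = -1 + 3.8·8 = 29.4; r = 26.4 − 29.4 = -3
F=9: ŷ = -1 + 3.8·9 = 33.2; r = 31.2 − 33.2 = -2
F=10: ŷ = -1 + 3.8·10 = 37; r = 40 − 37 = 3
Largest |r| is 4 at F = 6, residual 4.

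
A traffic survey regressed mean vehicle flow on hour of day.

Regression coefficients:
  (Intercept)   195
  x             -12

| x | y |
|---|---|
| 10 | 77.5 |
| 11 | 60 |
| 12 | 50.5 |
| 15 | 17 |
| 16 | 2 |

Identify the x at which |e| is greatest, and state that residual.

x = 11, e = -3

x=10: ŷ = 195 − 12·10 = 75; e = 77.5 − 75 = 2.5
x=11: ŷ = 195 − 12·11 = 63; e = 60 − 63 = -3
x=12: ŷ = 195 − 12·12 = 51; e = 50.5 − 51 = -0.5
x=15: ŷ = 195 − 12·15 = 15; e = 17 − 15 = 2
x=16: ŷ = 195 − 12·16 = 3; e = 2 − 3 = -1
Largest |e| is 3 at x = 11, residual -3.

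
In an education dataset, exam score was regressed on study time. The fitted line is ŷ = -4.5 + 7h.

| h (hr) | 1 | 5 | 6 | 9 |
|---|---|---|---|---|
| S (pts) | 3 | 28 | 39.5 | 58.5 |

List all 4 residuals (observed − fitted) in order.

h=1: ŷ = -4.5 + 7·1 = 2.5; e = 3 − 2.5 = 0.5
h=5: ŷ = -4.5 + 7·5 = 30.5; e = 28 − 30.5 = -2.5
h=6: ŷ = -4.5 + 7·6 = 37.5; e = 39.5 − 37.5 = 2
h=9: ŷ = -4.5 + 7·9 = 58.5; e = 58.5 − 58.5 = 0

0.5, -2.5, 2, 0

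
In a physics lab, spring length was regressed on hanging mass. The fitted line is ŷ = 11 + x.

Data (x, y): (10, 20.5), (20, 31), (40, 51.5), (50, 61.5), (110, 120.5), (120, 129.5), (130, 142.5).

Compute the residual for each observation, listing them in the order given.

-0.5, 0, 0.5, 0.5, -0.5, -1.5, 1.5

x=10: ŷ = 11 + 10 = 21; r = 20.5 − 21 = -0.5
x=20: ŷ = 11 + 20 = 31; r = 31 − 31 = 0
x=40: ŷ = 11 + 40 = 51; r = 51.5 − 51 = 0.5
x=50: ŷ = 11 + 50 = 61; r = 61.5 − 61 = 0.5
x=110: ŷ = 11 + 110 = 121; r = 120.5 − 121 = -0.5
x=120: ŷ = 11 + 120 = 131; r = 129.5 − 131 = -1.5
x=130: ŷ = 11 + 130 = 141; r = 142.5 − 141 = 1.5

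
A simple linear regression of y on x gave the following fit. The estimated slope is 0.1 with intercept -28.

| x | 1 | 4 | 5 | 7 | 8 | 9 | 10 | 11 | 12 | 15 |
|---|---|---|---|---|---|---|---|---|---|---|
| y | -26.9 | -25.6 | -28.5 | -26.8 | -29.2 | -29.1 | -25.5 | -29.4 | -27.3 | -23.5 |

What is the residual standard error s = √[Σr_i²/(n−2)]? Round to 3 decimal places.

x=1: ŷ = -28 + 0.1·1 = -27.9; r = -26.9 − (-27.9) = 1
x=4: ŷ = -28 + 0.1·4 = -27.6; r = -25.6 − (-27.6) = 2
x=5: ŷ = -28 + 0.1·5 = -27.5; r = -28.5 − (-27.5) = -1
x=7: ŷ = -28 + 0.1·7 = -27.3; r = -26.8 − (-27.3) = 0.5
x=8: ŷ = -28 + 0.1·8 = -27.2; r = -29.2 − (-27.2) = -2
x=9: ŷ = -28 + 0.1·9 = -27.1; r = -29.1 − (-27.1) = -2
x=10: ŷ = -28 + 0.1·10 = -27; r = -25.5 − (-27) = 1.5
x=11: ŷ = -28 + 0.1·11 = -26.9; r = -29.4 − (-26.9) = -2.5
x=12: ŷ = -28 + 0.1·12 = -26.8; r = -27.3 − (-26.8) = -0.5
x=15: ŷ = -28 + 0.1·15 = -26.5; r = -23.5 − (-26.5) = 3
SSE = 1 + 4 + 1 + 0.25 + 4 + 4 + 2.25 + 6.25 + 0.25 + 9 = 32
s = √(32/8) = √4 ≈ 2.000

s = 2.000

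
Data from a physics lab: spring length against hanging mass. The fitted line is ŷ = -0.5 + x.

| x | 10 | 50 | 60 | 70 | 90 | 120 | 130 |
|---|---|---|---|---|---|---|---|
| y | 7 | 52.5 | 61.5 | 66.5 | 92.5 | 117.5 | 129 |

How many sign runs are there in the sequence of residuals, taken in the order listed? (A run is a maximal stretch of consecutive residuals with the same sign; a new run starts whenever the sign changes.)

5 runs

x=10: ŷ = -0.5 + 10 = 9.5; e = 7 − 9.5 = -2.5
x=50: ŷ = -0.5 + 50 = 49.5; e = 52.5 − 49.5 = 3
x=60: ŷ = -0.5 + 60 = 59.5; e = 61.5 − 59.5 = 2
x=70: ŷ = -0.5 + 70 = 69.5; e = 66.5 − 69.5 = -3
x=90: ŷ = -0.5 + 90 = 89.5; e = 92.5 − 89.5 = 3
x=120: ŷ = -0.5 + 120 = 119.5; e = 117.5 − 119.5 = -2
x=130: ŷ = -0.5 + 130 = 129.5; e = 129 − 129.5 = -0.5
Signs: − + + − + − −
Runs: −×1, +×2, −×1, +×1, −×2 → 5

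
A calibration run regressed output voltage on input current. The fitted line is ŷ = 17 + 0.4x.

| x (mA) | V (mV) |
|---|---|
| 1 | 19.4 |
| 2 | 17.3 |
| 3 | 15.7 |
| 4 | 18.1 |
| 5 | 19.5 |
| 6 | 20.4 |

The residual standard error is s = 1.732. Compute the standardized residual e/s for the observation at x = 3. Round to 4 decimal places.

ŷ = 17 + 0.4·3 = 18.2
e = 15.7 − 18.2 = -2.5
e/s = -2.5 / 1.732 = -1.4434

-1.4434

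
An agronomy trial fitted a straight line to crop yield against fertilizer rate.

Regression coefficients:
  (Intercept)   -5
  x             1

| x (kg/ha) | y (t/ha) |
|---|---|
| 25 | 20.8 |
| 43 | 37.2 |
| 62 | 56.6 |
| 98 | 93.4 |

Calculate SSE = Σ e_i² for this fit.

x=25: ŷ = -5 + 25 = 20; e = 20.8 − 20 = 0.8
x=43: ŷ = -5 + 43 = 38; e = 37.2 − 38 = -0.8
x=62: ŷ = -5 + 62 = 57; e = 56.6 − 57 = -0.4
x=98: ŷ = -5 + 98 = 93; e = 93.4 − 93 = 0.4
SSE = 0.64 + 0.64 + 0.16 + 0.16 = 1.6

SSE = 1.6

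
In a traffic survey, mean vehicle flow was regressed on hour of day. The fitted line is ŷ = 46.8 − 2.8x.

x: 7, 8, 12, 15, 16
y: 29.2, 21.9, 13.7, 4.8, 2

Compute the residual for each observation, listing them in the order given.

2, -2.5, 0.5, 0, 0

x=7: ŷ = 46.8 − 2.8·7 = 27.2; r = 29.2 − 27.2 = 2
x=8: ŷ = 46.8 − 2.8·8 = 24.4; r = 21.9 − 24.4 = -2.5
x=12: ŷ = 46.8 − 2.8·12 = 13.2; r = 13.7 − 13.2 = 0.5
x=15: ŷ = 46.8 − 2.8·15 = 4.8; r = 4.8 − 4.8 = 0
x=16: ŷ = 46.8 − 2.8·16 = 2; r = 2 − 2 = 0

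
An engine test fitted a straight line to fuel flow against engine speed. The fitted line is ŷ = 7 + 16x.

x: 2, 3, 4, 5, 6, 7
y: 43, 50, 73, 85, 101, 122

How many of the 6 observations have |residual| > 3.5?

x=2: ŷ = 7 + 16·2 = 39; r = 43 − 39 = 4
x=3: ŷ = 7 + 16·3 = 55; r = 50 − 55 = -5
x=4: ŷ = 7 + 16·4 = 71; r = 73 − 71 = 2
x=5: ŷ = 7 + 16·5 = 87; r = 85 − 87 = -2
x=6: ŷ = 7 + 16·6 = 103; r = 101 − 103 = -2
x=7: ŷ = 7 + 16·7 = 119; r = 122 − 119 = 3
|r| > 3.5: x=2 (|r|=4), x=3 (|r|=5) → 2

2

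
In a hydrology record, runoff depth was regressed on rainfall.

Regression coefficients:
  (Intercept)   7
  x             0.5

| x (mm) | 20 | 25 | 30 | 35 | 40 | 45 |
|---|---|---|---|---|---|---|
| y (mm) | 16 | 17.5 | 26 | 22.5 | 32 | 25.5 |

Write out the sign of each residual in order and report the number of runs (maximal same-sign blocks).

x=20: ŷ = 7 + 0.5·20 = 17; e = 16 − 17 = -1
x=25: ŷ = 7 + 0.5·25 = 19.5; e = 17.5 − 19.5 = -2
x=30: ŷ = 7 + 0.5·30 = 22; e = 26 − 22 = 4
x=35: ŷ = 7 + 0.5·35 = 24.5; e = 22.5 − 24.5 = -2
x=40: ŷ = 7 + 0.5·40 = 27; e = 32 − 27 = 5
x=45: ŷ = 7 + 0.5·45 = 29.5; e = 25.5 − 29.5 = -4
Signs: − − + − + −
Runs: −×2, +×1, −×1, +×1, −×1 → 5

5 runs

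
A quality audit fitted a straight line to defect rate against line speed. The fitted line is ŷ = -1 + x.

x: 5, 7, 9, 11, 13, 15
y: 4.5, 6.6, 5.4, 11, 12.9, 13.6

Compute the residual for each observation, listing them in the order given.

x=5: ŷ = -1 + 5 = 4; e = 4.5 − 4 = 0.5
x=7: ŷ = -1 + 7 = 6; e = 6.6 − 6 = 0.6
x=9: ŷ = -1 + 9 = 8; e = 5.4 − 8 = -2.6
x=11: ŷ = -1 + 11 = 10; e = 11 − 10 = 1
x=13: ŷ = -1 + 13 = 12; e = 12.9 − 12 = 0.9
x=15: ŷ = -1 + 15 = 14; e = 13.6 − 14 = -0.4

0.5, 0.6, -2.6, 1, 0.9, -0.4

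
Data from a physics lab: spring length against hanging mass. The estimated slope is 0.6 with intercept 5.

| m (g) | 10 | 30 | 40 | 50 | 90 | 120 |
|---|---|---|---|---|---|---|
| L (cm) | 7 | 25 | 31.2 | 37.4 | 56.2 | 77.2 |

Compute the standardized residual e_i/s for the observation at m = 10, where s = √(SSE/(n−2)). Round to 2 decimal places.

-1.29

m=10: ŷ = 5 + 0.6·10 = 11; e = 7 − 11 = -4
m=30: ŷ = 5 + 0.6·30 = 23; e = 25 − 23 = 2
m=40: ŷ = 5 + 0.6·40 = 29; e = 31.2 − 29 = 2.2
m=50: ŷ = 5 + 0.6·50 = 35; e = 37.4 − 35 = 2.4
m=90: ŷ = 5 + 0.6·90 = 59; e = 56.2 − 59 = -2.8
m=120: ŷ = 5 + 0.6·120 = 77; e = 77.2 − 77 = 0.2
SSE = 16 + 4 + 4.84 + 5.76 + 7.84 + 0.04 = 38.48
s = √(38.48/4) = 3.10161
e/s = -4 / 3.10161 = -1.29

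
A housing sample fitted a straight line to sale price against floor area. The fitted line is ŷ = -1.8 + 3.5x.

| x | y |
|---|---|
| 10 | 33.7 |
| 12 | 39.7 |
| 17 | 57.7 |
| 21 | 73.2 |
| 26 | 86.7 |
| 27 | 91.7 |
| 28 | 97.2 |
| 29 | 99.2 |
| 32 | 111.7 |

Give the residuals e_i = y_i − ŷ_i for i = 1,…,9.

0.5, -0.5, 0, 1.5, -2.5, -1, 1, -0.5, 1.5

x=10: ŷ = -1.8 + 3.5·10 = 33.2; e = 33.7 − 33.2 = 0.5
x=12: ŷ = -1.8 + 3.5·12 = 40.2; e = 39.7 − 40.2 = -0.5
x=17: ŷ = -1.8 + 3.5·17 = 57.7; e = 57.7 − 57.7 = 0
x=21: ŷ = -1.8 + 3.5·21 = 71.7; e = 73.2 − 71.7 = 1.5
x=26: ŷ = -1.8 + 3.5·26 = 89.2; e = 86.7 − 89.2 = -2.5
x=27: ŷ = -1.8 + 3.5·27 = 92.7; e = 91.7 − 92.7 = -1
x=28: ŷ = -1.8 + 3.5·28 = 96.2; e = 97.2 − 96.2 = 1
x=29: ŷ = -1.8 + 3.5·29 = 99.7; e = 99.2 − 99.7 = -0.5
x=32: ŷ = -1.8 + 3.5·32 = 110.2; e = 111.7 − 110.2 = 1.5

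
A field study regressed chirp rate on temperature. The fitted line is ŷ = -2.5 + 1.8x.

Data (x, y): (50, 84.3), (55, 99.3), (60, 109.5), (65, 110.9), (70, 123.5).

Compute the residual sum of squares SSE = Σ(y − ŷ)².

SSE = 47.04

x=50: ŷ = -2.5 + 1.8·50 = 87.5; e = 84.3 − 87.5 = -3.2
x=55: ŷ = -2.5 + 1.8·55 = 96.5; e = 99.3 − 96.5 = 2.8
x=60: ŷ = -2.5 + 1.8·60 = 105.5; e = 109.5 − 105.5 = 4
x=65: ŷ = -2.5 + 1.8·65 = 114.5; e = 110.9 − 114.5 = -3.6
x=70: ŷ = -2.5 + 1.8·70 = 123.5; e = 123.5 − 123.5 = 0
SSE = 10.24 + 7.84 + 16 + 12.96 + 0 = 47.04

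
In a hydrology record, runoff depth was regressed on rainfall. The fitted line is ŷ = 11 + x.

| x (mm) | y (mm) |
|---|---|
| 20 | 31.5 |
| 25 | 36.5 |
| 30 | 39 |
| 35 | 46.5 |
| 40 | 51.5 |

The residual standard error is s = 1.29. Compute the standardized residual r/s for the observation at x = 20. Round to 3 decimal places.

ŷ = 11 + 20 = 31
r = 31.5 − 31 = 0.5
r/s = 0.5 / 1.29 = 0.388

0.388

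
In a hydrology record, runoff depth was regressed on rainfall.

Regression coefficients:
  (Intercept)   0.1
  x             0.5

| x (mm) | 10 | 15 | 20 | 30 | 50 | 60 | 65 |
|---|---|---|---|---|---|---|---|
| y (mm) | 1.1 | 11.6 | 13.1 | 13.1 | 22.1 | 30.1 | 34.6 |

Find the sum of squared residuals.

x=10: ŷ = 0.1 + 0.5·10 = 5.1; r = 1.1 − 5.1 = -4
x=15: ŷ = 0.1 + 0.5·15 = 7.6; r = 11.6 − 7.6 = 4
x=20: ŷ = 0.1 + 0.5·20 = 10.1; r = 13.1 − 10.1 = 3
x=30: ŷ = 0.1 + 0.5·30 = 15.1; r = 13.1 − 15.1 = -2
x=50: ŷ = 0.1 + 0.5·50 = 25.1; r = 22.1 − 25.1 = -3
x=60: ŷ = 0.1 + 0.5·60 = 30.1; r = 30.1 − 30.1 = 0
x=65: ŷ = 0.1 + 0.5·65 = 32.6; r = 34.6 − 32.6 = 2
SSE = 16 + 16 + 9 + 4 + 9 + 0 + 4 = 58

SSE = 58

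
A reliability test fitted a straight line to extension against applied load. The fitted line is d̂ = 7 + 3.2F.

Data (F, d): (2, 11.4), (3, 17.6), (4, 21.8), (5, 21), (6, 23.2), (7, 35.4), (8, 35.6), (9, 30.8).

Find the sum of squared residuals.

F=2: d̂ = 7 + 3.2·2 = 13.4; e = 11.4 − 13.4 = -2
F=3: d̂ = 7 + 3.2·3 = 16.6; e = 17.6 − 16.6 = 1
F=4: d̂ = 7 + 3.2·4 = 19.8; e = 21.8 − 19.8 = 2
F=5: d̂ = 7 + 3.2·5 = 23; e = 21 − 23 = -2
F=6: d̂ = 7 + 3.2·6 = 26.2; e = 23.2 − 26.2 = -3
F=7: d̂ = 7 + 3.2·7 = 29.4; e = 35.4 − 29.4 = 6
F=8: d̂ = 7 + 3.2·8 = 32.6; e = 35.6 − 32.6 = 3
F=9: d̂ = 7 + 3.2·9 = 35.8; e = 30.8 − 35.8 = -5
SSE = 4 + 1 + 4 + 4 + 9 + 36 + 9 + 25 = 92

SSE = 92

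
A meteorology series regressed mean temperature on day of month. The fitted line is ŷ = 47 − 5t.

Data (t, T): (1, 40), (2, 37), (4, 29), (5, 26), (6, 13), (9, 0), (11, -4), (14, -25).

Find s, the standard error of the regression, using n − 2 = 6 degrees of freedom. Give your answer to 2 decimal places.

t=1: ŷ = 47 − 5·1 = 42; r = 40 − 42 = -2
t=2: ŷ = 47 − 5·2 = 37; r = 37 − 37 = 0
t=4: ŷ = 47 − 5·4 = 27; r = 29 − 27 = 2
t=5: ŷ = 47 − 5·5 = 22; r = 26 − 22 = 4
t=6: ŷ = 47 − 5·6 = 17; r = 13 − 17 = -4
t=9: ŷ = 47 − 5·9 = 2; r = 0 − 2 = -2
t=11: ŷ = 47 − 5·11 = -8; r = -4 − (-8) = 4
t=14: ŷ = 47 − 5·14 = -23; r = -25 − (-23) = -2
SSE = 4 + 0 + 4 + 16 + 16 + 4 + 16 + 4 = 64
s = √(64/6) = √10.6667 ≈ 3.27

s = 3.27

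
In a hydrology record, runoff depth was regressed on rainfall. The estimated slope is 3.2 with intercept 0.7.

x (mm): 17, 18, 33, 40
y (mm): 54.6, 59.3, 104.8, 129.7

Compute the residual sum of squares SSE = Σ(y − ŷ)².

SSE = 4.5

x=17: ŷ = 0.7 + 3.2·17 = 55.1; e = 54.6 − 55.1 = -0.5
x=18: ŷ = 0.7 + 3.2·18 = 58.3; e = 59.3 − 58.3 = 1
x=33: ŷ = 0.7 + 3.2·33 = 106.3; e = 104.8 − 106.3 = -1.5
x=40: ŷ = 0.7 + 3.2·40 = 128.7; e = 129.7 − 128.7 = 1
SSE = 0.25 + 1 + 2.25 + 1 = 4.5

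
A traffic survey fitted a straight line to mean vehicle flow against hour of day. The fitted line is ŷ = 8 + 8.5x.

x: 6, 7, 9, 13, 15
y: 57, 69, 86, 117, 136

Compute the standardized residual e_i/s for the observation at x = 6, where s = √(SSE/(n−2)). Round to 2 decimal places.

-1.04

x=6: ŷ = 8 + 8.5·6 = 59; e = 57 − 59 = -2
x=7: ŷ = 8 + 8.5·7 = 67.5; e = 69 − 67.5 = 1.5
x=9: ŷ = 8 + 8.5·9 = 84.5; e = 86 − 84.5 = 1.5
x=13: ŷ = 8 + 8.5·13 = 118.5; e = 117 − 118.5 = -1.5
x=15: ŷ = 8 + 8.5·15 = 135.5; e = 136 − 135.5 = 0.5
SSE = 4 + 2.25 + 2.25 + 2.25 + 0.25 = 11
s = √(11/3) = 1.91485
e/s = -2 / 1.91485 = -1.04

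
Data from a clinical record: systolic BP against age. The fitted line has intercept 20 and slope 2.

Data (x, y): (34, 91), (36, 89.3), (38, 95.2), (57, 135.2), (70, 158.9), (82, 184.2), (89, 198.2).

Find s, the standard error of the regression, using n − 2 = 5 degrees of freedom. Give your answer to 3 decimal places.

s = 1.983

x=34: ŷ = 20 + 2·34 = 88; e = 91 − 88 = 3
x=36: ŷ = 20 + 2·36 = 92; e = 89.3 − 92 = -2.7
x=38: ŷ = 20 + 2·38 = 96; e = 95.2 − 96 = -0.8
x=57: ŷ = 20 + 2·57 = 134; e = 135.2 − 134 = 1.2
x=70: ŷ = 20 + 2·70 = 160; e = 158.9 − 160 = -1.1
x=82: ŷ = 20 + 2·82 = 184; e = 184.2 − 184 = 0.2
x=89: ŷ = 20 + 2·89 = 198; e = 198.2 − 198 = 0.2
SSE = 9 + 7.29 + 0.64 + 1.44 + 1.21 + 0.04 + 0.04 = 19.66
s = √(19.66/5) = √3.932 ≈ 1.983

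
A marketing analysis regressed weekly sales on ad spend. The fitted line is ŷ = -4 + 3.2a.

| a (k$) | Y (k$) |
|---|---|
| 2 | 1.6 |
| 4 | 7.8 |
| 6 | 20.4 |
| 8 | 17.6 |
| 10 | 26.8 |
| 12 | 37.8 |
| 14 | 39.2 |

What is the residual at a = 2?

ŷ = -4 + 3.2·2 = 2.4
e = 1.6 − 2.4 = -0.8

e = -0.8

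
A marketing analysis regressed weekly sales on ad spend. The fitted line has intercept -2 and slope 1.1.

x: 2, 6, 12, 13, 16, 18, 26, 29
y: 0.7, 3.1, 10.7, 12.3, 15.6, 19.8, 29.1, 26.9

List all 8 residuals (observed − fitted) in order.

0.5, -1.5, -0.5, 0, 0, 2, 2.5, -3

x=2: ŷ = -2 + 1.1·2 = 0.2; r = 0.7 − 0.2 = 0.5
x=6: ŷ = -2 + 1.1·6 = 4.6; r = 3.1 − 4.6 = -1.5
x=12: ŷ = -2 + 1.1·12 = 11.2; r = 10.7 − 11.2 = -0.5
x=13: ŷ = -2 + 1.1·13 = 12.3; r = 12.3 − 12.3 = 0
x=16: ŷ = -2 + 1.1·16 = 15.6; r = 15.6 − 15.6 = 0
x=18: ŷ = -2 + 1.1·18 = 17.8; r = 19.8 − 17.8 = 2
x=26: ŷ = -2 + 1.1·26 = 26.6; r = 29.1 − 26.6 = 2.5
x=29: ŷ = -2 + 1.1·29 = 29.9; r = 26.9 − 29.9 = -3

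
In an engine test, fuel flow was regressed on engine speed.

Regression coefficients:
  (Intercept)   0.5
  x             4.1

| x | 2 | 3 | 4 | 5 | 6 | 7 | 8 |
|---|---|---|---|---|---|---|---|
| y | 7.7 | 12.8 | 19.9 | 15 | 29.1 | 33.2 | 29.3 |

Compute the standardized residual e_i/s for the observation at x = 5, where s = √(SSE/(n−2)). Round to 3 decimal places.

x=2: ŷ = 0.5 + 4.1·2 = 8.7; e = 7.7 − 8.7 = -1
x=3: ŷ = 0.5 + 4.1·3 = 12.8; e = 12.8 − 12.8 = 0
x=4: ŷ = 0.5 + 4.1·4 = 16.9; e = 19.9 − 16.9 = 3
x=5: ŷ = 0.5 + 4.1·5 = 21; e = 15 − 21 = -6
x=6: ŷ = 0.5 + 4.1·6 = 25.1; e = 29.1 − 25.1 = 4
x=7: ŷ = 0.5 + 4.1·7 = 29.2; e = 33.2 − 29.2 = 4
x=8: ŷ = 0.5 + 4.1·8 = 33.3; e = 29.3 − 33.3 = -4
SSE = 1 + 0 + 9 + 36 + 16 + 16 + 16 = 94
s = √(94/5) = 4.3359
e/s = -6 / 4.3359 = -1.384

-1.384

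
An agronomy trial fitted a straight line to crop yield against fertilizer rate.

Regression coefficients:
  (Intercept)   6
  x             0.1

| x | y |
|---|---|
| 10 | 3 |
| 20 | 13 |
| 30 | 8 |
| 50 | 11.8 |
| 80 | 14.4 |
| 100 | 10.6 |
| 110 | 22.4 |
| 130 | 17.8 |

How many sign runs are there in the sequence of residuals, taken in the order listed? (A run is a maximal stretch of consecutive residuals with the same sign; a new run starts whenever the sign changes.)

7 runs

x=10: ŷ = 6 + 0.1·10 = 7; r = 3 − 7 = -4
x=20: ŷ = 6 + 0.1·20 = 8; r = 13 − 8 = 5
x=30: ŷ = 6 + 0.1·30 = 9; r = 8 − 9 = -1
x=50: ŷ = 6 + 0.1·50 = 11; r = 11.8 − 11 = 0.8
x=80: ŷ = 6 + 0.1·80 = 14; r = 14.4 − 14 = 0.4
x=100: ŷ = 6 + 0.1·100 = 16; r = 10.6 − 16 = -5.4
x=110: ŷ = 6 + 0.1·110 = 17; r = 22.4 − 17 = 5.4
x=130: ŷ = 6 + 0.1·130 = 19; r = 17.8 − 19 = -1.2
Signs: − + − + + − + −
Runs: −×1, +×1, −×1, +×2, −×1, +×1, −×1 → 7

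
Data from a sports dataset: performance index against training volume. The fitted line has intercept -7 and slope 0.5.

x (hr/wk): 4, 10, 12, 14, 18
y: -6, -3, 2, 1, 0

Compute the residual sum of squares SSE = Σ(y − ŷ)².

SSE = 16

x=4: ŷ = -7 + 0.5·4 = -5; e = -6 − (-5) = -1
x=10: ŷ = -7 + 0.5·10 = -2; e = -3 − (-2) = -1
x=12: ŷ = -7 + 0.5·12 = -1; e = 2 − (-1) = 3
x=14: ŷ = -7 + 0.5·14 = 0; e = 1 − 0 = 1
x=18: ŷ = -7 + 0.5·18 = 2; e = 0 − 2 = -2
SSE = 1 + 1 + 9 + 1 + 4 = 16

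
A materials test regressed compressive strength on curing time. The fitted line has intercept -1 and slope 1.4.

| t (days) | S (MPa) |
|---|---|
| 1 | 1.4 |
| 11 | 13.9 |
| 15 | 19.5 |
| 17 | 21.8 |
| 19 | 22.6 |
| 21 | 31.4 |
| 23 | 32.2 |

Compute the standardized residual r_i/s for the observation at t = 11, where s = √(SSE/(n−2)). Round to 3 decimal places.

-0.241

t=1: ŷ = -1 + 1.4·1 = 0.4; r = 1.4 − 0.4 = 1
t=11: ŷ = -1 + 1.4·11 = 14.4; r = 13.9 − 14.4 = -0.5
t=15: ŷ = -1 + 1.4·15 = 20; r = 19.5 − 20 = -0.5
t=17: ŷ = -1 + 1.4·17 = 22.8; r = 21.8 − 22.8 = -1
t=19: ŷ = -1 + 1.4·19 = 25.6; r = 22.6 − 25.6 = -3
t=21: ŷ = -1 + 1.4·21 = 28.4; r = 31.4 − 28.4 = 3
t=23: ŷ = -1 + 1.4·23 = 31.2; r = 32.2 − 31.2 = 1
SSE = 1 + 0.25 + 0.25 + 1 + 9 + 9 + 1 = 21.5
s = √(21.5/5) = 2.07364
r/s = -0.5 / 2.07364 = -0.241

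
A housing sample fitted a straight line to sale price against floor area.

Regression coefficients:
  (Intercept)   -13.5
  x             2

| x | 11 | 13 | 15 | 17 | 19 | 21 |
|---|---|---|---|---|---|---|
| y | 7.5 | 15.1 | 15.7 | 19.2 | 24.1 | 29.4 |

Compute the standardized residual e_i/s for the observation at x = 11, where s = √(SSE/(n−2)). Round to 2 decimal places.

x=11: ŷ = -13.5 + 2·11 = 8.5; e = 7.5 − 8.5 = -1
x=13: ŷ = -13.5 + 2·13 = 12.5; e = 15.1 − 12.5 = 2.6
x=15: ŷ = -13.5 + 2·15 = 16.5; e = 15.7 − 16.5 = -0.8
x=17: ŷ = -13.5 + 2·17 = 20.5; e = 19.2 − 20.5 = -1.3
x=19: ŷ = -13.5 + 2·19 = 24.5; e = 24.1 − 24.5 = -0.4
x=21: ŷ = -13.5 + 2·21 = 28.5; e = 29.4 − 28.5 = 0.9
SSE = 1 + 6.76 + 0.64 + 1.69 + 0.16 + 0.81 = 11.06
s = √(11.06/4) = 1.66283
e/s = -1 / 1.66283 = -0.60

-0.60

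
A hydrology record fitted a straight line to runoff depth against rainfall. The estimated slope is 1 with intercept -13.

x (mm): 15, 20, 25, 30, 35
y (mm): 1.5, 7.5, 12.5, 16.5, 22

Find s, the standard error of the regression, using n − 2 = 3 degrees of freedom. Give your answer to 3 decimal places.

x=15: ŷ = -13 + 15 = 2; e = 1.5 − 2 = -0.5
x=20: ŷ = -13 + 20 = 7; e = 7.5 − 7 = 0.5
x=25: ŷ = -13 + 25 = 12; e = 12.5 − 12 = 0.5
x=30: ŷ = -13 + 30 = 17; e = 16.5 − 17 = -0.5
x=35: ŷ = -13 + 35 = 22; e = 22 − 22 = 0
SSE = 0.25 + 0.25 + 0.25 + 0.25 + 0 = 1
s = √(1/3) = √0.333333 ≈ 0.577

s = 0.577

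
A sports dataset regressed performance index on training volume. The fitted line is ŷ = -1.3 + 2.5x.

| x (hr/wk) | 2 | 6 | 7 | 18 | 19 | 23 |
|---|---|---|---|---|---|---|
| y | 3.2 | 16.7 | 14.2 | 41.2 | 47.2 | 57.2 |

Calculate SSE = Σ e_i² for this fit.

SSE = 21.5

x=2: ŷ = -1.3 + 2.5·2 = 3.7; e = 3.2 − 3.7 = -0.5
x=6: ŷ = -1.3 + 2.5·6 = 13.7; e = 16.7 − 13.7 = 3
x=7: ŷ = -1.3 + 2.5·7 = 16.2; e = 14.2 − 16.2 = -2
x=18: ŷ = -1.3 + 2.5·18 = 43.7; e = 41.2 − 43.7 = -2.5
x=19: ŷ = -1.3 + 2.5·19 = 46.2; e = 47.2 − 46.2 = 1
x=23: ŷ = -1.3 + 2.5·23 = 56.2; e = 57.2 − 56.2 = 1
SSE = 0.25 + 9 + 4 + 6.25 + 1 + 1 = 21.5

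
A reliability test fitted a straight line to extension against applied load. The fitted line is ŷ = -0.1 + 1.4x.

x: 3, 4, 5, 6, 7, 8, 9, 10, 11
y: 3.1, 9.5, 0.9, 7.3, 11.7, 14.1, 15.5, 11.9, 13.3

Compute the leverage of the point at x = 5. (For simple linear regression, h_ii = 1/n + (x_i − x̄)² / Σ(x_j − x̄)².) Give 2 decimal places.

x̄ = (3 + 4 + 5 + 6 + 7 + 8 + 9 + 10 + 11)/9 = 7
Σ(x − x̄)² = 16 + 9 + 4 + 1 + 0 + 1 + 4 + 9 + 16 = 60
h = 1/9 + (-2)²/60 = 0.111111 + 0.0666667 = 0.18

h = 0.18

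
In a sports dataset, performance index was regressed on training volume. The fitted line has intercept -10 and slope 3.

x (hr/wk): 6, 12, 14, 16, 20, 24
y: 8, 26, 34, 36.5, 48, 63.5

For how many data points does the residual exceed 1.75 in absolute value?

x=6: ŷ = -10 + 3·6 = 8; e = 8 − 8 = 0
x=12: ŷ = -10 + 3·12 = 26; e = 26 − 26 = 0
x=14: ŷ = -10 + 3·14 = 32; e = 34 − 32 = 2
x=16: ŷ = -10 + 3·16 = 38; e = 36.5 − 38 = -1.5
x=20: ŷ = -10 + 3·20 = 50; e = 48 − 50 = -2
x=24: ŷ = -10 + 3·24 = 62; e = 63.5 − 62 = 1.5
|e| > 1.75: x=14 (|e|=2), x=20 (|e|=2) → 2

2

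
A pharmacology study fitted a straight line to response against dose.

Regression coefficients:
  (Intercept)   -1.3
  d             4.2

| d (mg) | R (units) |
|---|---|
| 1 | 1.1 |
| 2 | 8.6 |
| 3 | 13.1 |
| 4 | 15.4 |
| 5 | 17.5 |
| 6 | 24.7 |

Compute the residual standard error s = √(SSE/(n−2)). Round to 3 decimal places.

d=1: R̂ = -1.3 + 4.2·1 = 2.9; e = 1.1 − 2.9 = -1.8
d=2: R̂ = -1.3 + 4.2·2 = 7.1; e = 8.6 − 7.1 = 1.5
d=3: R̂ = -1.3 + 4.2·3 = 11.3; e = 13.1 − 11.3 = 1.8
d=4: R̂ = -1.3 + 4.2·4 = 15.5; e = 15.4 − 15.5 = -0.1
d=5: R̂ = -1.3 + 4.2·5 = 19.7; e = 17.5 − 19.7 = -2.2
d=6: R̂ = -1.3 + 4.2·6 = 23.9; e = 24.7 − 23.9 = 0.8
SSE = 3.24 + 2.25 + 3.24 + 0.01 + 4.84 + 0.64 = 14.22
s = √(14.22/4) = √3.555 ≈ 1.885

s = 1.885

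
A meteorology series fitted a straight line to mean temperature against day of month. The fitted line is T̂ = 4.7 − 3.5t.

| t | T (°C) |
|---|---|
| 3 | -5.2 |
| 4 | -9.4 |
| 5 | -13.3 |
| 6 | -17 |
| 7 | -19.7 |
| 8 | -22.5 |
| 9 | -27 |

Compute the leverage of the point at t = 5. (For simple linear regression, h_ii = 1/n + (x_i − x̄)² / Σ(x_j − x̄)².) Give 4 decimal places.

h = 0.1786

t̄ = (3 + 4 + 5 + 6 + 7 + 8 + 9)/7 = 6
Σ(t − t̄)² = 9 + 4 + 1 + 0 + 1 + 4 + 9 = 28
h = 1/7 + (-1)²/28 = 0.142857 + 0.0357143 = 0.1786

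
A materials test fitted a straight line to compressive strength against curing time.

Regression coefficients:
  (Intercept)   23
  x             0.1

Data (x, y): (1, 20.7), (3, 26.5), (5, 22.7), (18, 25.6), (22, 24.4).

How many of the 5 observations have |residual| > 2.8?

x=1: ŷ = 23 + 0.1·1 = 23.1; e = 20.7 − 23.1 = -2.4
x=3: ŷ = 23 + 0.1·3 = 23.3; e = 26.5 − 23.3 = 3.2
x=5: ŷ = 23 + 0.1·5 = 23.5; e = 22.7 − 23.5 = -0.8
x=18: ŷ = 23 + 0.1·18 = 24.8; e = 25.6 − 24.8 = 0.8
x=22: ŷ = 23 + 0.1·22 = 25.2; e = 24.4 − 25.2 = -0.8
|e| > 2.8: x=3 (|e|=3.2) → 1

1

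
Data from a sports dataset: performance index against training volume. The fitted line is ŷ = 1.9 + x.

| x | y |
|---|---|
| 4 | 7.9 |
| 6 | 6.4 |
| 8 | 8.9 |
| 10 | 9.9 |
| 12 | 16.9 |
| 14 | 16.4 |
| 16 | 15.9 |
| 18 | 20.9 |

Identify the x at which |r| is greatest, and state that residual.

x=4: ŷ = 1.9 + 4 = 5.9; r = 7.9 − 5.9 = 2
x=6: ŷ = 1.9 + 6 = 7.9; r = 6.4 − 7.9 = -1.5
x=8: ŷ = 1.9 + 8 = 9.9; r = 8.9 − 9.9 = -1
x=10: ŷ = 1.9 + 10 = 11.9; r = 9.9 − 11.9 = -2
x=12: ŷ = 1.9 + 12 = 13.9; r = 16.9 − 13.9 = 3
x=14: ŷ = 1.9 + 14 = 15.9; r = 16.4 − 15.9 = 0.5
x=16: ŷ = 1.9 + 16 = 17.9; r = 15.9 − 17.9 = -2
x=18: ŷ = 1.9 + 18 = 19.9; r = 20.9 − 19.9 = 1
Largest |r| is 3 at x = 12, residual 3.

x = 12, r = 3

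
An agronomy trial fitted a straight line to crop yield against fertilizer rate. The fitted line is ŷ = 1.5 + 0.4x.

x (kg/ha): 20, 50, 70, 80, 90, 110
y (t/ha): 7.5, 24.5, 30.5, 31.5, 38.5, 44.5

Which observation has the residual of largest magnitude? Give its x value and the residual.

x=20: ŷ = 1.5 + 0.4·20 = 9.5; r = 7.5 − 9.5 = -2
x=50: ŷ = 1.5 + 0.4·50 = 21.5; r = 24.5 − 21.5 = 3
x=70: ŷ = 1.5 + 0.4·70 = 29.5; r = 30.5 − 29.5 = 1
x=80: ŷ = 1.5 + 0.4·80 = 33.5; r = 31.5 − 33.5 = -2
x=90: ŷ = 1.5 + 0.4·90 = 37.5; r = 38.5 − 37.5 = 1
x=110: ŷ = 1.5 + 0.4·110 = 45.5; r = 44.5 − 45.5 = -1
Largest |r| is 3 at x = 50, residual 3.

x = 50, r = 3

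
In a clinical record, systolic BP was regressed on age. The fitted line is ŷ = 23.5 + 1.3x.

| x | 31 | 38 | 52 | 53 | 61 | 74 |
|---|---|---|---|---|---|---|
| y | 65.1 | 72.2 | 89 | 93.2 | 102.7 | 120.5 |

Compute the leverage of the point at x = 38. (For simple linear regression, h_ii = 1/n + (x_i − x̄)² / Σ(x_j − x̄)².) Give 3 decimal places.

h = 0.318

x̄ = (31 + 38 + 52 + 53 + 61 + 74)/6 = 51.5
Σ(x − x̄)² = 420.25 + 182.25 + 0.25 + 2.25 + 90.25 + 506.25 = 1201.5
h = 1/6 + (-13.5)²/1201.5 = 0.166667 + 0.151685 = 0.318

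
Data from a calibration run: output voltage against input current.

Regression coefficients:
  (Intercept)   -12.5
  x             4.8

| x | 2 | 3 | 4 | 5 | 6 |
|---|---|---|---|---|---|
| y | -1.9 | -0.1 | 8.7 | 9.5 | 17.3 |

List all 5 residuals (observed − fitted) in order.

1, -2, 2, -2, 1

x=2: ŷ = -12.5 + 4.8·2 = -2.9; r = -1.9 − (-2.9) = 1
x=3: ŷ = -12.5 + 4.8·3 = 1.9; r = -0.1 − 1.9 = -2
x=4: ŷ = -12.5 + 4.8·4 = 6.7; r = 8.7 − 6.7 = 2
x=5: ŷ = -12.5 + 4.8·5 = 11.5; r = 9.5 − 11.5 = -2
x=6: ŷ = -12.5 + 4.8·6 = 16.3; r = 17.3 − 16.3 = 1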